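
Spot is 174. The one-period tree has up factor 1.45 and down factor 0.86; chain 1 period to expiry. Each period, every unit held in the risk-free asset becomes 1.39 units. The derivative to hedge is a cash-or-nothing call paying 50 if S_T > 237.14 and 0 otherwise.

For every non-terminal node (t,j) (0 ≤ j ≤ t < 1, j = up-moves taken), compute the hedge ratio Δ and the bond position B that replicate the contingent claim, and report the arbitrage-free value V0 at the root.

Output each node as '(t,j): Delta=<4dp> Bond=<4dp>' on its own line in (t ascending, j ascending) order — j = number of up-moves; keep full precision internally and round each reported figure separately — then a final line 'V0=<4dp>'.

Since d<R<u, set p* = (R−d)/(u−d) = 0.8983; price each node as the discounted p*-expectation of its children.
Payoff layer (t=1): V(1,0)=0.0000, V(1,1)=50.0000
(0,0): S=174.0000. Δ = (V_up−V_dn)/(S_up−S_dn) = (50.0000−0.0000)/(252.3000−149.6400) = 0.4870. V = [p*·50.0000 + (1−p*)·0.0000]/1.39 = 32.3131. B = V − Δ·S = -52.4326.
The time-0 hedge costs 32.3131, which is the no-arbitrage price.

(0,0): Delta=0.4870 Bond=-52.4326
V0=32.3131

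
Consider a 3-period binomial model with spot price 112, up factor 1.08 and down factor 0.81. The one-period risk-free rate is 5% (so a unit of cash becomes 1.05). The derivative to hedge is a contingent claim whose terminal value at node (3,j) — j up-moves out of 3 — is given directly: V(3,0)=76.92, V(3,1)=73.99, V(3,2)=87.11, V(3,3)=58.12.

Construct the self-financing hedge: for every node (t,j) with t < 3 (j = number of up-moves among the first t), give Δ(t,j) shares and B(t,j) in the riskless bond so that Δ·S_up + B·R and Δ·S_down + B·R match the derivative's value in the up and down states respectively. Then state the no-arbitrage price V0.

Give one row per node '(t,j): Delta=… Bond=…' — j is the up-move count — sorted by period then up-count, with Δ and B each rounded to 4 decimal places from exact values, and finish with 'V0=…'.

(0,0): Delta=-0.6104 Bond=125.6394
(1,0): Delta=0.4408 Bond=36.5583
(1,1): Delta=-0.7089 Bond=143.8418
(2,0): Delta=-0.1477 Bond=81.6286
(2,1): Delta=0.4960 Bond=32.9810
(2,2): Delta=-0.8219 Bond=165.7905
V0=57.2754

No-arbitrage ⇒ martingale measure with p* = (R−d)/(u−d) = 0.8889.
Terminal payoffs: V(3,0)=76.9200, V(3,1)=73.9900, V(3,2)=87.1100, V(3,3)=58.1200
  t=2,j=0: stock 73.4832 → up 79.3619 (V=73.9900), down 59.5214 (V=76.9200). Price 70.7767; hedge Δ=-0.1477, bond B=81.6286.
  t=2,j=1: stock 97.9776 → up 105.8158 (V=87.1100), down 79.3619 (V=73.9900). Price 81.5735; hedge Δ=0.4960, bond B=32.9810.
  t=2,j=2: stock 130.6368 → up 141.0877 (V=58.1200), down 105.8158 (V=87.1100). Price 58.4201; hedge Δ=-0.8219, bond B=165.7905.
  t=1,j=0: stock 90.7200 → up 97.9776 (V=81.5735), down 73.4832 (V=70.7767). Price 76.5466; hedge Δ=0.4408, bond B=36.5583.
  t=1,j=1: stock 120.9600 → up 130.6368 (V=58.4201), down 97.9776 (V=81.5735). Price 58.0883; hedge Δ=-0.7089, bond B=143.8418.
  t=0,j=0: stock 112.0000 → up 120.9600 (V=58.0883), down 90.7200 (V=76.5466). Price 57.2754; hedge Δ=-0.6104, bond B=125.6394.
Check: Δ(0,0)·S0 + B(0,0) = 57.2754 = V0.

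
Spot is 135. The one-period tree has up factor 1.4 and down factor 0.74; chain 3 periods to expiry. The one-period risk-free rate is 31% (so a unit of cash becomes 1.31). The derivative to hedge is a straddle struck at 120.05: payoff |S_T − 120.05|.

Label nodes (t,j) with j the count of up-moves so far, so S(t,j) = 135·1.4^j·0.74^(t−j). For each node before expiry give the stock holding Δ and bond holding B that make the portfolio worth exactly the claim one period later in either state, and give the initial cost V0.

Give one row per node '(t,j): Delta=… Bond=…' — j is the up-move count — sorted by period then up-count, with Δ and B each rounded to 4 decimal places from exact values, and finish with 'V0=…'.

Since d<R<u, set p* = (R−d)/(u−d) = 0.8636; price each node as the discounted p*-expectation of its children.
Payoff layer (t=3): V(3,0)=65.3448, V(3,1)=16.5536, V(3,2)=75.7540, V(3,3)=250.3900
  t=2,j=0: stock 73.9260 → up 103.4964 (V=16.5536), down 54.7052 (V=65.3448). Price 17.7152; hedge Δ=-1.0000, bond B=91.6412.
  t=2,j=1: stock 139.8600 → up 195.8040 (V=75.7540), down 103.4964 (V=16.5536). Price 51.6651; hedge Δ=0.6413, bond B=-38.0325.
  t=2,j=2: stock 264.6000 → up 370.4400 (V=250.3900), down 195.8040 (V=75.7540). Price 172.9588; hedge Δ=1.0000, bond B=-91.6412.
  t=1,j=0: stock 99.9000 → up 139.8600 (V=51.6651), down 73.9260 (V=17.7152). Price 35.9050; hedge Δ=0.5149, bond B=-15.5342.
  t=1,j=1: stock 189.0000 → up 264.6000 (V=172.9588), down 139.8600 (V=51.6651). Price 119.4036; hedge Δ=0.9724, bond B=-64.3748.
  t=0,j=0: stock 135.0000 → up 189.0000 (V=119.4036), down 99.9000 (V=35.9050). Price 82.4561; hedge Δ=0.9371, bond B=-44.0570.
Each (Δ,B) replicates both successor values, so the strategy is self-financing and V0 is arbitrage-free.

(0,0): Delta=0.9371 Bond=-44.0570
(1,0): Delta=0.5149 Bond=-15.5342
(1,1): Delta=0.9724 Bond=-64.3748
(2,0): Delta=-1.0000 Bond=91.6412
(2,1): Delta=0.6413 Bond=-38.0325
(2,2): Delta=1.0000 Bond=-91.6412
V0=82.4561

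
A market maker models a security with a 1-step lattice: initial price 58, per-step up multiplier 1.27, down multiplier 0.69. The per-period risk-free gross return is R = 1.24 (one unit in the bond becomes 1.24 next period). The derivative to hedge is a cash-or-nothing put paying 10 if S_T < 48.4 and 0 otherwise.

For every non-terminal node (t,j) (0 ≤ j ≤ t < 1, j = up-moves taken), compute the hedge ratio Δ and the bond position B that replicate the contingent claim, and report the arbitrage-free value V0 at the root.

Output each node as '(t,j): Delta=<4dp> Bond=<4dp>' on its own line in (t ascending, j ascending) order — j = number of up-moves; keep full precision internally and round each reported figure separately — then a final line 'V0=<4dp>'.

Under the risk-neutral measure, an up-move has probability p* = (R−d)/(u−d) = 0.9483 and values discount at R = 1.24.
At expiry t=1: V(1,0)=10.0000, V(1,1)=0.0000
(0,0): S=58.0000. Δ = (V_up−V_dn)/(S_up−S_dn) = (0.0000−10.0000)/(73.6600−40.0200) = -0.2973. V = [p*·0.0000 + (1−p*)·10.0000]/1.24 = 0.4171. B = V − Δ·S = 17.6585.
Check: Δ(0,0)·S0 + B(0,0) = 0.4171 = V0.

(0,0): Delta=-0.2973 Bond=17.6585
V0=0.4171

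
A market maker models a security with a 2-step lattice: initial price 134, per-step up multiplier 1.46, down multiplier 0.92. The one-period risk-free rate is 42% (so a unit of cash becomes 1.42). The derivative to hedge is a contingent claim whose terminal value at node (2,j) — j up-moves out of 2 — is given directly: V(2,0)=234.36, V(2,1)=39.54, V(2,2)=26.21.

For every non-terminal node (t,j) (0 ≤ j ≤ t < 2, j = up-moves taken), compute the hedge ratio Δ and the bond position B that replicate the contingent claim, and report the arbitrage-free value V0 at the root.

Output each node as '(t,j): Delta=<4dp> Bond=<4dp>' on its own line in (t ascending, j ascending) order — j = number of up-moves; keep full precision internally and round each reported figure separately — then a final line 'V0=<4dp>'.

No-arbitrage ⇒ martingale measure with p* = (R−d)/(u−d) = 0.9259.
Terminal values V(2,·): V(2,0)=234.3600, V(2,1)=39.5400, V(2,2)=26.2100
Node (1,0) S=123.2800: V=(p*·39.5400+(1−p*)·234.3600)/1.42=38.0078; Δ=(39.5400−234.3600)/(179.9888−113.4176)=-2.9265; B=V−Δ·S=398.7856
Node (1,1) S=195.6400: V=(p*·26.2100+(1−p*)·39.5400)/1.42=19.1531; Δ=(26.2100−39.5400)/(285.6344−179.9888)=-0.1262; B=V−Δ·S=43.8383
Node (0,0) S=134.0000: V=(p*·19.1531+(1−p*)·38.0078)/1.42=14.4717; Δ=(19.1531−38.0078)/(195.6400−123.2800)=-0.2606; B=V−Δ·S=49.3878
Check: Δ(0,0)·S0 + B(0,0) = 14.4717 = V0.

(0,0): Delta=-0.2606 Bond=49.3878
(1,0): Delta=-2.9265 Bond=398.7856
(1,1): Delta=-0.1262 Bond=43.8383
V0=14.4717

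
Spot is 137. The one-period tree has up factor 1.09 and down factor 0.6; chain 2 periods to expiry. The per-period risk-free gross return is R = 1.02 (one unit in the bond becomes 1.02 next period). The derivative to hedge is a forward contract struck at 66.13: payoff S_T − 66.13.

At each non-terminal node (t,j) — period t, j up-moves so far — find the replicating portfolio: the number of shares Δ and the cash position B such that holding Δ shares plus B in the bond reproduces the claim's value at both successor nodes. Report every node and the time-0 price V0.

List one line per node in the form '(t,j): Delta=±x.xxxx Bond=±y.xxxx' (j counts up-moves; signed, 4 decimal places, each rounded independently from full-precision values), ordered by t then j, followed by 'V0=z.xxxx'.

Since d<R<u, set p* = (R−d)/(u−d) = 0.8571; price each node as the discounted p*-expectation of its children.
At expiry t=2: V(2,0)=-16.8100, V(2,1)=23.4680, V(2,2)=96.6397
  t=1,j=0: stock 82.2000 → up 89.5980 (V=23.4680), down 49.3200 (V=-16.8100). Price 17.3667; hedge Δ=1.0000, bond B=-64.8333.
  t=1,j=1: stock 149.3300 → up 162.7697 (V=96.6397), down 89.5980 (V=23.4680). Price 84.4967; hedge Δ=1.0000, bond B=-64.8333.
  t=0,j=0: stock 137.0000 → up 149.3300 (V=84.4967), down 82.2000 (V=17.3667). Price 73.4379; hedge Δ=1.0000, bond B=-63.5621.
Each (Δ,B) replicates both successor values, so the strategy is self-financing and V0 is arbitrage-free.

(0,0): Delta=1.0000 Bond=-63.5621
(1,0): Delta=1.0000 Bond=-64.8333
(1,1): Delta=1.0000 Bond=-64.8333
V0=73.4379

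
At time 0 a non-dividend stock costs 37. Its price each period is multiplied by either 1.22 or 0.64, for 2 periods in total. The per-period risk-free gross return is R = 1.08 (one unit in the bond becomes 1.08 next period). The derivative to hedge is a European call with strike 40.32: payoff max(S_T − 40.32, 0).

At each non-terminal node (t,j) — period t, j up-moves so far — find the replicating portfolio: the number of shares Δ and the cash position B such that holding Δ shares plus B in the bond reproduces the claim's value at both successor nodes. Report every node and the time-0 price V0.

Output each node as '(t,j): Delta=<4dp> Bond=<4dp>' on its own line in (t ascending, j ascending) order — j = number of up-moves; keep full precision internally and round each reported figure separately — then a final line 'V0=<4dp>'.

(0,0): Delta=0.4828 Bond=-10.5863
(1,0): Delta=0.0000 Bond=0.0000
(1,1): Delta=0.5634 Bond=-15.0711
V0=7.2781

Under the risk-neutral measure, an up-move has probability p* = (R−d)/(u−d) = 0.7586 and values discount at R = 1.08.
At expiry t=2: V(2,0)=0.0000, V(2,1)=0.0000, V(2,2)=14.7508
  t=1,j=0: stock 23.6800 → up 28.8896 (V=0.0000), down 15.1552 (V=0.0000). Price 0.0000; hedge Δ=0.0000, bond B=0.0000.
  t=1,j=1: stock 45.1400 → up 55.0708 (V=14.7508), down 28.8896 (V=0.0000). Price 10.3614; hedge Δ=0.5634, bond B=-15.0711.
  t=0,j=0: stock 37.0000 → up 45.1400 (V=10.3614), down 23.6800 (V=0.0000). Price 7.2781; hedge Δ=0.4828, bond B=-10.5863.
Check: Δ(0,0)·S0 + B(0,0) = 7.2781 = V0.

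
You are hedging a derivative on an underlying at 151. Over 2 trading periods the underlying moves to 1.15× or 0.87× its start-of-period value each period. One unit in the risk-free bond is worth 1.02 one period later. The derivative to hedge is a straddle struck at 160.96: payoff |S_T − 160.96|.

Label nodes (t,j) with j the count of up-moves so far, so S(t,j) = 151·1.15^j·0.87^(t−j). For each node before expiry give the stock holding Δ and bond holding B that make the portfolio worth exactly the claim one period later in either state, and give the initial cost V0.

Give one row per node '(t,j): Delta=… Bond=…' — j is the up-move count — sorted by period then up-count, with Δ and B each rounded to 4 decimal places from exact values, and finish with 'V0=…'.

The replicating-portfolio and risk-neutral prices coincide; use p* = (1.02−0.87)/(1.15−0.87) = 0.5357 for the latter.
Payoff layer (t=2): V(2,0)=46.6681, V(2,1)=9.8845, V(2,2)=38.7375
  t=1,j=0: stock 131.3700 → up 151.0755 (V=9.8845), down 114.2919 (V=46.6681). Price 26.4339; hedge Δ=-1.0000, bond B=157.8039.
  t=1,j=1: stock 173.6500 → up 199.6975 (V=38.7375), down 151.0755 (V=9.8845). Price 24.8446; hedge Δ=0.5934, bond B=-78.2019.
  t=0,j=0: stock 151.0000 → up 173.6500 (V=24.8446), down 131.3700 (V=26.4339). Price 25.0809; hedge Δ=-0.0376, bond B=30.7571.
The time-0 hedge costs 25.0809, which is the no-arbitrage price.

(0,0): Delta=-0.0376 Bond=30.7571
(1,0): Delta=-1.0000 Bond=157.8039
(1,1): Delta=0.5934 Bond=-78.2019
V0=25.0809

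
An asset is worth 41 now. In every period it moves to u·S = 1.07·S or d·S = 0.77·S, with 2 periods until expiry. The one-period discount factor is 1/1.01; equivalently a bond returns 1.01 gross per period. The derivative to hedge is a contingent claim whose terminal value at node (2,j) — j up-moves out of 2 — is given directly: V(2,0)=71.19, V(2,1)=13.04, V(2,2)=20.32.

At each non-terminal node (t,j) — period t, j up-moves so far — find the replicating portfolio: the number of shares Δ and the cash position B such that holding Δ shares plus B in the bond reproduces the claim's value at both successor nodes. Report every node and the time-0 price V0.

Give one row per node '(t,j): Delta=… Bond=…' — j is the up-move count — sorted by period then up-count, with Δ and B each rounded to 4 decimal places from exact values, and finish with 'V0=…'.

(0,0): Delta=-0.4674 Bond=38.7923
(1,0): Delta=-6.1398 Bond=218.2591
(1,1): Delta=0.5531 Bond=-5.5894
V0=19.6306

Risk-neutral probability p* = (R−d)/(u−d) = (1.01−0.77)/(1.07−0.77) = 0.8000.
Terminal payoffs: V(2,0)=71.1900, V(2,1)=13.0400, V(2,2)=20.3200
  t=1,j=0: stock 31.5700 → up 33.7799 (V=13.0400), down 24.3089 (V=71.1900). Price 24.4257; hedge Δ=-6.1398, bond B=218.2591.
  t=1,j=1: stock 43.8700 → up 46.9409 (V=20.3200), down 33.7799 (V=13.0400). Price 18.6772; hedge Δ=0.5531, bond B=-5.5894.
  t=0,j=0: stock 41.0000 → up 43.8700 (V=18.6772), down 31.5700 (V=24.4257). Price 19.6306; hedge Δ=-0.4674, bond B=38.7923.
Each (Δ,B) replicates both successor values, so the strategy is self-financing and V0 is arbitrage-free.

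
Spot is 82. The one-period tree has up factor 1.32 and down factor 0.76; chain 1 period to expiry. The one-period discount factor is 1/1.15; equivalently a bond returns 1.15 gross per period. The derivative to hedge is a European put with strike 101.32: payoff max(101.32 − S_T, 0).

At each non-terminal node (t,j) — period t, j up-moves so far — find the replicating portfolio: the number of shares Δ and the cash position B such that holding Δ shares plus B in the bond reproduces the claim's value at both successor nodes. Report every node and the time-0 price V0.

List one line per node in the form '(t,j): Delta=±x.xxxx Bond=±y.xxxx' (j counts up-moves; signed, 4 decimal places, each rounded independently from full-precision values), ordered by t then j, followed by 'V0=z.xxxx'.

(0,0): Delta=-0.8493 Bond=79.9379
V0=10.2950

The replicating-portfolio and risk-neutral prices coincide; use p* = (1.15−0.76)/(1.32−0.76) = 0.6964 for the latter.
Terminal values V(1,·): V(1,0)=39.0000, V(1,1)=0.0000
  t=0,j=0: stock 82.0000 → up 108.2400 (V=0.0000), down 62.3200 (V=39.0000). Price 10.2950; hedge Δ=-0.8493, bond B=79.9379.
Each (Δ,B) replicates both successor values, so the strategy is self-financing and V0 is arbitrage-free.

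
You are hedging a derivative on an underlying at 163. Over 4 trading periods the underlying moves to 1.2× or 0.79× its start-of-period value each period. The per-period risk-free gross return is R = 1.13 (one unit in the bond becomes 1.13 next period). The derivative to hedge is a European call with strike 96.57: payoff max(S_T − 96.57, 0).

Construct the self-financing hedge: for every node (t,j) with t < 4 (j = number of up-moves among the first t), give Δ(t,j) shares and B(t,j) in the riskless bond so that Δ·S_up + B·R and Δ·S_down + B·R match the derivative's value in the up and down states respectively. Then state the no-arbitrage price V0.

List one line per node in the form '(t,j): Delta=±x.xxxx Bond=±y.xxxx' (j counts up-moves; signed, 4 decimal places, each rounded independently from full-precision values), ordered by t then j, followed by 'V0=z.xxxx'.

(0,0): Delta=0.9982 Bond=-58.9163
(1,0): Delta=0.9852 Bond=-64.9014
(1,1): Delta=1.0000 Bond=-66.9201
(2,0): Delta=0.8783 Bond=-62.4662
(2,1): Delta=0.9997 Bond=-75.5770
(2,2): Delta=1.0000 Bond=-75.6285
(3,0): Delta=0.0000 Bond=0.0000
(3,1): Delta=0.9974 Bond=-85.1194
(3,2): Delta=1.0000 Bond=-85.4602
(3,3): Delta=1.0000 Bond=-85.4602
V0=103.7904

Under the risk-neutral measure, an up-move has probability p* = (R−d)/(u−d) = 0.8293 and values discount at R = 1.13.
At expiry t=4: V(4,0)=0.0000, V(4,1)=0.0000, V(4,2)=49.9188, V(4,3)=125.9446, V(4,4)=241.4268
Node (3,0) S=80.3654: V=(p*·0.0000+(1−p*)·0.0000)/1.13=0.0000; Δ=(0.0000−0.0000)/(96.4384−63.4886)=0.0000; B=V−Δ·S=0.0000
Node (3,1) S=122.0740: V=(p*·49.9188+(1−p*)·0.0000)/1.13=36.6337; Δ=(49.9188−0.0000)/(146.4888−96.4384)=0.9974; B=V−Δ·S=-85.1194
Node (3,2) S=185.4288: V=(p*·125.9446+(1−p*)·49.9188)/1.13=99.9686; Δ=(125.9446−49.9188)/(222.5146−146.4888)=1.0000; B=V−Δ·S=-85.4602
Node (3,3) S=281.6640: V=(p*·241.4268+(1−p*)·125.9446)/1.13=196.2038; Δ=(241.4268−125.9446)/(337.9968−222.5146)=1.0000; B=V−Δ·S=-85.4602
Node (2,0) S=101.7283: V=(p*·36.6337+(1−p*)·0.0000)/1.13=26.8842; Δ=(36.6337−0.0000)/(122.0740−80.3654)=0.8783; B=V−Δ·S=-62.4662
Node (2,1) S=154.5240: V=(p*·99.9686+(1−p*)·36.6337)/1.13=78.8985; Δ=(99.9686−36.6337)/(185.4288−122.0740)=0.9997; B=V−Δ·S=-75.5770
Node (2,2) S=234.7200: V=(p*·196.2038+(1−p*)·99.9686)/1.13=159.0915; Δ=(196.2038−99.9686)/(281.6640−185.4288)=1.0000; B=V−Δ·S=-75.6285
Node (1,0) S=128.7700: V=(p*·78.8985+(1−p*)·26.8842)/1.13=61.9629; Δ=(78.8985−26.8842)/(154.5240−101.7283)=0.9852; B=V−Δ·S=-64.9014
Node (1,1) S=195.6000: V=(p*·159.0915+(1−p*)·78.8985)/1.13=128.6726; Δ=(159.0915−78.8985)/(234.7200−154.5240)=1.0000; B=V−Δ·S=-66.9201
Node (0,0) S=163.0000: V=(p*·128.6726+(1−p*)·61.9629)/1.13=103.7904; Δ=(128.6726−61.9629)/(195.6000−128.7700)=0.9982; B=V−Δ·S=-58.9163
Check: Δ(0,0)·S0 + B(0,0) = 103.7904 = V0.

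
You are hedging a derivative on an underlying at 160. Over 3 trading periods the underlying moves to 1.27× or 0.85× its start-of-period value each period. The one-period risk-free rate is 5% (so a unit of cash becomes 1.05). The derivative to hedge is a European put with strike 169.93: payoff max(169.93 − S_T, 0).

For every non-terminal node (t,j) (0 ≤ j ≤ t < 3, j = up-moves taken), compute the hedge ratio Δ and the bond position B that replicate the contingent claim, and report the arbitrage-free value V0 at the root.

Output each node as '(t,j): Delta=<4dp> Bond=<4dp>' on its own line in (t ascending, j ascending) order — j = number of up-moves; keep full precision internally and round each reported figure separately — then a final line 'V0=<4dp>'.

Under the risk-neutral measure, an up-move has probability p* = (R−d)/(u−d) = 0.4762 and values discount at R = 1.05.
At expiry t=3: V(3,0)=71.6700, V(3,1)=23.1180, V(3,2)=0.0000, V(3,3)=0.0000
(2,0): S=115.6000. Δ = (V_up−V_dn)/(S_up−S_dn) = (23.1180−71.6700)/(146.8120−98.2600) = -1.0000. V = [p*·23.1180 + (1−p*)·71.6700]/1.05 = 46.2381. B = V − Δ·S = 161.8381.
(2,1): S=172.7200. Δ = (V_up−V_dn)/(S_up−S_dn) = (0.0000−23.1180)/(219.3544−146.8120) = -0.3187. V = [p*·0.0000 + (1−p*)·23.1180]/1.05 = 11.5328. B = V − Δ·S = 66.5756.
(2,2): S=258.0640. Δ = (V_up−V_dn)/(S_up−S_dn) = (0.0000−0.0000)/(327.7413−219.3544) = 0.0000. V = [p*·0.0000 + (1−p*)·0.0000]/1.05 = 0.0000. B = V − Δ·S = 0.0000.
(1,0): S=136.0000. Δ = (V_up−V_dn)/(S_up−S_dn) = (11.5328−46.2381)/(172.7200−115.6000) = -0.6076. V = [p*·11.5328 + (1−p*)·46.2381]/1.05 = 28.2969. B = V − Δ·S = 110.9286.
(1,1): S=203.2000. Δ = (V_up−V_dn)/(S_up−S_dn) = (0.0000−11.5328)/(258.0640−172.7200) = -0.1351. V = [p*·0.0000 + (1−p*)·11.5328]/1.05 = 5.7533. B = V − Δ·S = 33.2123.
(0,0): S=160.0000. Δ = (V_up−V_dn)/(S_up−S_dn) = (5.7533−28.2969)/(203.2000−136.0000) = -0.3355. V = [p*·5.7533 + (1−p*)·28.2969]/1.05 = 16.7256. B = V − Δ·S = 70.4008.
Self-financing check: at every node Δ·S+B equals the discounted successor values.

(0,0): Delta=-0.3355 Bond=70.4008
(1,0): Delta=-0.6076 Bond=110.9286
(1,1): Delta=-0.1351 Bond=33.2123
(2,0): Delta=-1.0000 Bond=161.8381
(2,1): Delta=-0.3187 Bond=66.5756
(2,2): Delta=0.0000 Bond=0.0000
V0=16.7256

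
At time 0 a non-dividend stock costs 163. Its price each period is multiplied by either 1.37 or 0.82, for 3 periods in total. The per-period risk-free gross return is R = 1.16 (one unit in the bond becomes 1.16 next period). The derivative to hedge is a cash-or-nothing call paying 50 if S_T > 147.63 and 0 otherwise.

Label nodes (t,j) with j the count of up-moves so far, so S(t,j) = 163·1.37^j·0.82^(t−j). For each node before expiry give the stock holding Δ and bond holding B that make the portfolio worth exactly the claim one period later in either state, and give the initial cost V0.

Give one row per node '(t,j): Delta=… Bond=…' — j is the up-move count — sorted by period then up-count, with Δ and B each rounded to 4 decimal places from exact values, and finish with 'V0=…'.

Since d<R<u, set p* = (R−d)/(u−d) = 0.6182; price each node as the discounted p*-expectation of its children.
Terminal payoffs: V(3,0)=0.0000, V(3,1)=50.0000, V(3,2)=50.0000, V(3,3)=50.0000
(2,0): S=109.6012. Δ = (V_up−V_dn)/(S_up−S_dn) = (50.0000−0.0000)/(150.1536−89.8730) = 0.8295. V = [p*·50.0000 + (1−p*)·0.0000]/1.16 = 26.6458. B = V − Δ·S = -64.2633.
(2,1): S=183.1142. Δ = (V_up−V_dn)/(S_up−S_dn) = (50.0000−50.0000)/(250.8665−150.1536) = 0.0000. V = [p*·50.0000 + (1−p*)·50.0000]/1.16 = 43.1034. B = V − Δ·S = 43.1034.
(2,2): S=305.9347. Δ = (V_up−V_dn)/(S_up−S_dn) = (50.0000−50.0000)/(419.1305−250.8665) = 0.0000. V = [p*·50.0000 + (1−p*)·50.0000]/1.16 = 43.1034. B = V − Δ·S = 43.1034.
(1,0): S=133.6600. Δ = (V_up−V_dn)/(S_up−S_dn) = (43.1034−26.6458)/(183.1142−109.6012) = 0.2239. V = [p*·43.1034 + (1−p*)·26.6458]/1.16 = 31.7410. B = V − Δ·S = 1.8180.
(1,1): S=223.3100. Δ = (V_up−V_dn)/(S_up−S_dn) = (43.1034−43.1034)/(305.9347−183.1142) = 0.0000. V = [p*·43.1034 + (1−p*)·43.1034]/1.16 = 37.1581. B = V − Δ·S = 37.1581.
(0,0): S=163.0000. Δ = (V_up−V_dn)/(S_up−S_dn) = (37.1581−31.7410)/(223.3100−133.6600) = 0.0604. V = [p*·37.1581 + (1−p*)·31.7410]/1.16 = 30.2498. B = V − Δ·S = 20.4005.
Self-financing check: at every node Δ·S+B equals the discounted successor values.

(0,0): Delta=0.0604 Bond=20.4005
(1,0): Delta=0.2239 Bond=1.8180
(1,1): Delta=0.0000 Bond=37.1581
(2,0): Delta=0.8295 Bond=-64.2633
(2,1): Delta=0.0000 Bond=43.1034
(2,2): Delta=0.0000 Bond=43.1034
V0=30.2498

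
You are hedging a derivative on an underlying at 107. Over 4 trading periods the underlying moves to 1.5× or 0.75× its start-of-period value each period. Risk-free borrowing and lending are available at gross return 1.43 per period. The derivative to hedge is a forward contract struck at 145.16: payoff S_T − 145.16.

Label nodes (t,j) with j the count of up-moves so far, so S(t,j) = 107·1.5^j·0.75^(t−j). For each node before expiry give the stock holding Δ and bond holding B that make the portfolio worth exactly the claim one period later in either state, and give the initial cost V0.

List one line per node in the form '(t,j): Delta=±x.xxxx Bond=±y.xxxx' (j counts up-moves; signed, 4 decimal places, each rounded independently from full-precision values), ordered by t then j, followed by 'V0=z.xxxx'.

(0,0): Delta=1.0000 Bond=-34.7139
(1,0): Delta=1.0000 Bond=-49.6408
(1,1): Delta=1.0000 Bond=-49.6408
(2,0): Delta=1.0000 Bond=-70.9864
(2,1): Delta=1.0000 Bond=-70.9864
(2,2): Delta=1.0000 Bond=-70.9864
(3,0): Delta=1.0000 Bond=-101.5105
(3,1): Delta=1.0000 Bond=-101.5105
(3,2): Delta=1.0000 Bond=-101.5105
(3,3): Delta=1.0000 Bond=-101.5105
V0=72.2861

No-arbitrage ⇒ martingale measure with p* = (R−d)/(u−d) = 0.9067.
Payoff layer (t=4): V(4,0)=-111.3045, V(4,1)=-77.4491, V(4,2)=-9.7381, V(4,3)=125.6838, V(4,4)=396.5275
  t=3,j=0: stock 45.1406 → up 67.7109 (V=-77.4491), down 33.8555 (V=-111.3045). Price -56.3699; hedge Δ=1.0000, bond B=-101.5105.
  t=3,j=1: stock 90.2812 → up 135.4219 (V=-9.7381), down 67.7109 (V=-77.4491). Price -11.2292; hedge Δ=1.0000, bond B=-101.5105.
  t=3,j=2: stock 180.5625 → up 270.8438 (V=125.6838), down 135.4219 (V=-9.7381). Price 79.0520; hedge Δ=1.0000, bond B=-101.5105.
  t=3,j=3: stock 361.1250 → up 541.6875 (V=396.5275), down 270.8438 (V=125.6838). Price 259.6145; hedge Δ=1.0000, bond B=-101.5105.
  t=2,j=0: stock 60.1875 → up 90.2812 (V=-11.2292), down 45.1406 (V=-56.3699). Price -10.7989; hedge Δ=1.0000, bond B=-70.9864.
  t=2,j=1: stock 120.3750 → up 180.5625 (V=79.0520), down 90.2812 (V=-11.2292). Price 49.3886; hedge Δ=1.0000, bond B=-70.9864.
  t=2,j=2: stock 240.7500 → up 361.1250 (V=259.6145), down 180.5625 (V=79.0520). Price 169.7636; hedge Δ=1.0000, bond B=-70.9864.
  t=1,j=0: stock 80.2500 → up 120.3750 (V=49.3886), down 60.1875 (V=-10.7989). Price 30.6092; hedge Δ=1.0000, bond B=-49.6408.
  t=1,j=1: stock 160.5000 → up 240.7500 (V=169.7636), down 120.3750 (V=49.3886). Price 110.8592; hedge Δ=1.0000, bond B=-49.6408.
  t=0,j=0: stock 107.0000 → up 160.5000 (V=110.8592), down 80.2500 (V=30.6092). Price 72.2861; hedge Δ=1.0000, bond B=-34.7139.
Check: Δ(0,0)·S0 + B(0,0) = 72.2861 = V0.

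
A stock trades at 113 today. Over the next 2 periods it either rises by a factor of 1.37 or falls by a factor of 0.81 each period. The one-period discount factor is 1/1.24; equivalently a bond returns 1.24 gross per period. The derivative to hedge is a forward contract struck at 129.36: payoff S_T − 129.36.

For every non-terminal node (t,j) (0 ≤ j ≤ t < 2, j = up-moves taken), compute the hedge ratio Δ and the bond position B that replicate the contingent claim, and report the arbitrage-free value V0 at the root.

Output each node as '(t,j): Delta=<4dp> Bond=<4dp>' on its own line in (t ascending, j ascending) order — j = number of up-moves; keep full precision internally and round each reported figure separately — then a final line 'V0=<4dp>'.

Risk-neutral probability p* = (R−d)/(u−d) = (1.24−0.81)/(1.37−0.81) = 0.7679.
Terminal values V(2,·): V(2,0)=-55.2207, V(2,1)=-3.9639, V(2,2)=82.7297
(1,0): S=91.5300. Δ = (V_up−V_dn)/(S_up−S_dn) = (-3.9639−-55.2207)/(125.3961−74.1393) = 1.0000. V = [p*·-3.9639 + (1−p*)·-55.2207]/1.24 = -12.7926. B = V − Δ·S = -104.3226.
(1,1): S=154.8100. Δ = (V_up−V_dn)/(S_up−S_dn) = (82.7297−-3.9639)/(212.0897−125.3961) = 1.0000. V = [p*·82.7297 + (1−p*)·-3.9639]/1.24 = 50.4874. B = V − Δ·S = -104.3226.
(0,0): S=113.0000. Δ = (V_up−V_dn)/(S_up−S_dn) = (50.4874−-12.7926)/(154.8100−91.5300) = 1.0000. V = [p*·50.4874 + (1−p*)·-12.7926]/1.24 = 28.8689. B = V − Δ·S = -84.1311.
Each (Δ,B) replicates both successor values, so the strategy is self-financing and V0 is arbitrage-free.

(0,0): Delta=1.0000 Bond=-84.1311
(1,0): Delta=1.0000 Bond=-104.3226
(1,1): Delta=1.0000 Bond=-104.3226
V0=28.8689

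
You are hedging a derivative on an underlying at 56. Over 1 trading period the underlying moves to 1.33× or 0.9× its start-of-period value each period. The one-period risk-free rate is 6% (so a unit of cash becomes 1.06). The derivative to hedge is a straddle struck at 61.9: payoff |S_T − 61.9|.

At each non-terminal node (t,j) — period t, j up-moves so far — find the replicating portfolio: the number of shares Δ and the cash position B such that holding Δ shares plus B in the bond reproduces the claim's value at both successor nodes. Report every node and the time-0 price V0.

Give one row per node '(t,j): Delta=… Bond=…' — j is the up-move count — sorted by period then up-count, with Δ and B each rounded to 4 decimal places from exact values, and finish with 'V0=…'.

Risk-neutral probability p* = (R−d)/(u−d) = (1.06−0.9)/(1.33−0.9) = 0.3721.
Terminal values V(1,·): V(1,0)=11.5000, V(1,1)=12.5800
Node (0,0) S=56.0000: V=(p*·12.5800+(1−p*)·11.5000)/1.06=11.2282; Δ=(12.5800−11.5000)/(74.4800−50.4000)=0.0449; B=V−Δ·S=8.7165
Each (Δ,B) replicates both successor values, so the strategy is self-financing and V0 is arbitrage-free.

(0,0): Delta=0.0449 Bond=8.7165
V0=11.2282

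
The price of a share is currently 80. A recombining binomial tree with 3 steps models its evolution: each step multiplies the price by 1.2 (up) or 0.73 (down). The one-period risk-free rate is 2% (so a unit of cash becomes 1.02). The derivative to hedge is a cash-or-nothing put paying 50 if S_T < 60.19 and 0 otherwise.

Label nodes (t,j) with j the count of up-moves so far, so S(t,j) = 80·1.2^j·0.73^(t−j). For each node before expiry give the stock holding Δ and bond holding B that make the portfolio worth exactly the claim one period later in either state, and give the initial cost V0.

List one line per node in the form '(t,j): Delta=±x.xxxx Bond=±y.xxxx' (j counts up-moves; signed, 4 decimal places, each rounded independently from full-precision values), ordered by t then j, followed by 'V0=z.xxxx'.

(0,0): Delta=-0.6041 Bond=63.7642
(1,0): Delta=-1.1019 Bond=94.1153
(1,1): Delta=-0.4161 Bond=46.9924
(2,0): Delta=0.0000 Bond=49.0196
(2,1): Delta=-1.5180 Bond=125.1564
(2,2): Delta=0.0000 Bond=0.0000
V0=15.4387

Since d<R<u, set p* = (R−d)/(u−d) = 0.6170; price each node as the discounted p*-expectation of its children.
Payoff layer (t=3): V(3,0)=50.0000, V(3,1)=50.0000, V(3,2)=0.0000, V(3,3)=0.0000
Node (2,0) S=42.6320: V=(p*·50.0000+(1−p*)·50.0000)/1.02=49.0196; Δ=(50.0000−50.0000)/(51.1584−31.1214)=0.0000; B=V−Δ·S=49.0196
Node (2,1) S=70.0800: V=(p*·0.0000+(1−p*)·50.0000)/1.02=18.7735; Δ=(0.0000−50.0000)/(84.0960−51.1584)=-1.5180; B=V−Δ·S=125.1564
Node (2,2) S=115.2000: V=(p*·0.0000+(1−p*)·0.0000)/1.02=0.0000; Δ=(0.0000−0.0000)/(138.2400−84.0960)=0.0000; B=V−Δ·S=0.0000
Node (1,0) S=58.4000: V=(p*·18.7735+(1−p*)·49.0196)/1.02=29.7619; Δ=(18.7735−49.0196)/(70.0800−42.6320)=-1.1019; B=V−Δ·S=94.1153
Node (1,1) S=96.0000: V=(p*·0.0000+(1−p*)·18.7735)/1.02=7.0489; Δ=(0.0000−18.7735)/(115.2000−70.0800)=-0.4161; B=V−Δ·S=46.9924
Node (0,0) S=80.0000: V=(p*·7.0489+(1−p*)·29.7619)/1.02=15.4387; Δ=(7.0489−29.7619)/(96.0000−58.4000)=-0.6041; B=V−Δ·S=63.7642
Each (Δ,B) replicates both successor values, so the strategy is self-financing and V0 is arbitrage-free.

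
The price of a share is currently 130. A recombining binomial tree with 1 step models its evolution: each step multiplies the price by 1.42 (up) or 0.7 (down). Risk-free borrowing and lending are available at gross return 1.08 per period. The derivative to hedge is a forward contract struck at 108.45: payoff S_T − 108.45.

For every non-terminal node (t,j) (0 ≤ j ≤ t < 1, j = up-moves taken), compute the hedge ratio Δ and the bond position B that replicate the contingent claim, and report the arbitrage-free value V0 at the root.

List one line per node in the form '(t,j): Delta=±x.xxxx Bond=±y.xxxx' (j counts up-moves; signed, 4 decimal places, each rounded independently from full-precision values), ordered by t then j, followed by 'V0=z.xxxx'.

(0,0): Delta=1.0000 Bond=-100.4167
V0=29.5833

Since d<R<u, set p* = (R−d)/(u−d) = 0.5278; price each node as the discounted p*-expectation of its children.
Payoff layer (t=1): V(1,0)=-17.4500, V(1,1)=76.1500
Node (0,0) S=130.0000: V=(p*·76.1500+(1−p*)·-17.4500)/1.08=29.5833; Δ=(76.1500−-17.4500)/(184.6000−91.0000)=1.0000; B=V−Δ·S=-100.4167
Each (Δ,B) replicates both successor values, so the strategy is self-financing and V0 is arbitrage-free.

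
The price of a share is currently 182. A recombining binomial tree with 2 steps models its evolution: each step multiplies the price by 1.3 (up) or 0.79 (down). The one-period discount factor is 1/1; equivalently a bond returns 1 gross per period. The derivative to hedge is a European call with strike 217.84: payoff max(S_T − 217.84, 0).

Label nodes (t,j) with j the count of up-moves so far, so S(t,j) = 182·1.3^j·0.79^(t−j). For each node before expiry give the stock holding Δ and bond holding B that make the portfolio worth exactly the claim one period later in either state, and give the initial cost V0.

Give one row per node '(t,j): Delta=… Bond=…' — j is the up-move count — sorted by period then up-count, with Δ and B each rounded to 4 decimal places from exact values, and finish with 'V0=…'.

Under the risk-neutral measure, an up-move has probability p* = (R−d)/(u−d) = 0.4118 and values discount at R = 1.
At expiry t=2: V(2,0)=0.0000, V(2,1)=0.0000, V(2,2)=89.7400
(1,0): S=143.7800. Δ = (V_up−V_dn)/(S_up−S_dn) = (0.0000−0.0000)/(186.9140−113.5862) = 0.0000. V = [p*·0.0000 + (1−p*)·0.0000]/1 = 0.0000. B = V − Δ·S = 0.0000.
(1,1): S=236.6000. Δ = (V_up−V_dn)/(S_up−S_dn) = (89.7400−0.0000)/(307.5800−186.9140) = 0.7437. V = [p*·89.7400 + (1−p*)·0.0000]/1 = 36.9518. B = V − Δ·S = -139.0090.
(0,0): S=182.0000. Δ = (V_up−V_dn)/(S_up−S_dn) = (36.9518−0.0000)/(236.6000−143.7800) = 0.3981. V = [p*·36.9518 + (1−p*)·0.0000]/1 = 15.2154. B = V − Δ·S = -57.2390.
Self-financing check: at every node Δ·S+B equals the discounted successor values.

(0,0): Delta=0.3981 Bond=-57.2390
(1,0): Delta=0.0000 Bond=0.0000
(1,1): Delta=0.7437 Bond=-139.0090
V0=15.2154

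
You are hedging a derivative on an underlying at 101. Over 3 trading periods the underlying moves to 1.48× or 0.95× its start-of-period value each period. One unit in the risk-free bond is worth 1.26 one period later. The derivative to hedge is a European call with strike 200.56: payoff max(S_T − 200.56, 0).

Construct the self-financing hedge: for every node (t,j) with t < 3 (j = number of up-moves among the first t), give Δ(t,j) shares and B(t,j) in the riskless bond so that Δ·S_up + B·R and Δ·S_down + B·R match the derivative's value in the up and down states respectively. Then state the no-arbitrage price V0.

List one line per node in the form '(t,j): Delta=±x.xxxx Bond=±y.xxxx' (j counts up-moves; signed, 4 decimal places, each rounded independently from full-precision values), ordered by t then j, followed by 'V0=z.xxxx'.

Since d<R<u, set p* = (R−d)/(u−d) = 0.5849; price each node as the discounted p*-expectation of its children.
Payoff layer (t=3): V(3,0)=0.0000, V(3,1)=0.0000, V(3,2)=9.6089, V(3,3)=126.8610
  t=2,j=0: stock 91.1525 → up 134.9057 (V=0.0000), down 86.5949 (V=0.0000). Price 0.0000; hedge Δ=0.0000, bond B=0.0000.
  t=2,j=1: stock 142.0060 → up 210.1689 (V=9.6089), down 134.9057 (V=0.0000). Price 4.4605; hedge Δ=0.1277, bond B=-13.6694.
  t=2,j=2: stock 221.2304 → up 327.4210 (V=126.8610), down 210.1689 (V=9.6089). Price 62.0558; hedge Δ=1.0000, bond B=-159.1746.
  t=1,j=0: stock 95.9500 → up 142.0060 (V=4.4605), down 91.1525 (V=0.0000). Price 2.0706; hedge Δ=0.0877, bond B=-6.3455.
  t=1,j=1: stock 149.4800 → up 221.2304 (V=62.0558), down 142.0060 (V=4.4605). Price 30.2765; hedge Δ=0.7270, bond B=-78.3938.
  t=0,j=0: stock 101.0000 → up 149.4800 (V=30.2765), down 95.9500 (V=2.0706). Price 14.7368; hedge Δ=0.5269, bond B=-38.4817.
Check: Δ(0,0)·S0 + B(0,0) = 14.7368 = V0.

(0,0): Delta=0.5269 Bond=-38.4817
(1,0): Delta=0.0877 Bond=-6.3455
(1,1): Delta=0.7270 Bond=-78.3938
(2,0): Delta=0.0000 Bond=0.0000
(2,1): Delta=0.1277 Bond=-13.6694
(2,2): Delta=1.0000 Bond=-159.1746
V0=14.7368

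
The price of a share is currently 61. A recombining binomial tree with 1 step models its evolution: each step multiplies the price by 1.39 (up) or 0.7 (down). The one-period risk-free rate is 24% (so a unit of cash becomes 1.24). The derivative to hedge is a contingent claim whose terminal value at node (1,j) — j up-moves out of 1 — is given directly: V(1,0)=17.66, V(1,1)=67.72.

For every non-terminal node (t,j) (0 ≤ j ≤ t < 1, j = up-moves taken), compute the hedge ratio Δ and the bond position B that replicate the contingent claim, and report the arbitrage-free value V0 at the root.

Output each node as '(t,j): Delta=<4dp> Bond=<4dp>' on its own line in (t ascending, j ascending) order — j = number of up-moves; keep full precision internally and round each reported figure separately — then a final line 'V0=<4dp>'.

Risk-neutral probability p* = (R−d)/(u−d) = (1.24−0.7)/(1.39−0.7) = 0.7826.
Terminal values V(1,·): V(1,0)=17.6600, V(1,1)=67.7200
(0,0): S=61.0000. Δ = (V_up−V_dn)/(S_up−S_dn) = (67.7200−17.6600)/(84.7900−42.7000) = 1.1894. V = [p*·67.7200 + (1−p*)·17.6600]/1.24 = 45.8366. B = V − Δ·S = -26.7141.
Self-financing check: at every node Δ·S+B equals the discounted successor values.

(0,0): Delta=1.1894 Bond=-26.7141
V0=45.8366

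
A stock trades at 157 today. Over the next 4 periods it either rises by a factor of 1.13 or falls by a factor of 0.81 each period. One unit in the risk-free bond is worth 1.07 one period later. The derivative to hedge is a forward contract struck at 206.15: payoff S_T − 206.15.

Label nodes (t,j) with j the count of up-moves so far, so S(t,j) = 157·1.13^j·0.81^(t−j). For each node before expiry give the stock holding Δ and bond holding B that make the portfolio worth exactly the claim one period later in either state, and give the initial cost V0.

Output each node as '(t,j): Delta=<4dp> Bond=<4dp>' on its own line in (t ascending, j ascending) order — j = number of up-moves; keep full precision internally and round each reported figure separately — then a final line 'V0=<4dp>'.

(0,0): Delta=1.0000 Bond=-157.2708
(1,0): Delta=1.0000 Bond=-168.2798
(1,1): Delta=1.0000 Bond=-168.2798
(2,0): Delta=1.0000 Bond=-180.0594
(2,1): Delta=1.0000 Bond=-180.0594
(2,2): Delta=1.0000 Bond=-180.0594
(3,0): Delta=1.0000 Bond=-192.6636
(3,1): Delta=1.0000 Bond=-192.6636
(3,2): Delta=1.0000 Bond=-192.6636
(3,3): Delta=1.0000 Bond=-192.6636
V0=-0.2708

The replicating-portfolio and risk-neutral prices coincide; use p* = (1.07−0.81)/(1.13−0.81) = 0.8125 for the latter.
Terminal payoffs: V(4,0)=-138.5666, V(4,1)=-111.8671, V(4,2)=-74.6195, V(4,3)=-22.6568, V(4,4)=49.8344
  t=3,j=0: stock 83.4362 → up 94.2829 (V=-111.8671), down 67.5834 (V=-138.5666). Price -109.2273; hedge Δ=1.0000, bond B=-192.6636.
  t=3,j=1: stock 116.3987 → up 131.5305 (V=-74.6195), down 94.2829 (V=-111.8671). Price -76.2649; hedge Δ=1.0000, bond B=-192.6636.
  t=3,j=2: stock 162.3834 → up 183.4932 (V=-22.6568), down 131.5305 (V=-74.6195). Price -30.2802; hedge Δ=1.0000, bond B=-192.6636.
  t=3,j=3: stock 226.5348 → up 255.9844 (V=49.8344), down 183.4932 (V=-22.6568). Price 33.8713; hedge Δ=1.0000, bond B=-192.6636.
  t=2,j=0: stock 103.0077 → up 116.3987 (V=-76.2649), down 83.4362 (V=-109.2273). Price -77.0517; hedge Δ=1.0000, bond B=-180.0594.
  t=2,j=1: stock 143.7021 → up 162.3834 (V=-30.2802), down 116.3987 (V=-76.2649). Price -36.3573; hedge Δ=1.0000, bond B=-180.0594.
  t=2,j=2: stock 200.4733 → up 226.5348 (V=33.8713), down 162.3834 (V=-30.2802). Price 20.4139; hedge Δ=1.0000, bond B=-180.0594.
  t=1,j=0: stock 127.1700 → up 143.7021 (V=-36.3573), down 103.0077 (V=-77.0517). Price -41.1098; hedge Δ=1.0000, bond B=-168.2798.
  t=1,j=1: stock 177.4100 → up 200.4733 (V=20.4139), down 143.7021 (V=-36.3573). Price 9.1302; hedge Δ=1.0000, bond B=-168.2798.
  t=0,j=0: stock 157.0000 → up 177.4100 (V=9.1302), down 127.1700 (V=-41.1098). Price -0.2708; hedge Δ=1.0000, bond B=-157.2708.
The time-0 hedge costs -0.2708, which is the no-arbitrage price.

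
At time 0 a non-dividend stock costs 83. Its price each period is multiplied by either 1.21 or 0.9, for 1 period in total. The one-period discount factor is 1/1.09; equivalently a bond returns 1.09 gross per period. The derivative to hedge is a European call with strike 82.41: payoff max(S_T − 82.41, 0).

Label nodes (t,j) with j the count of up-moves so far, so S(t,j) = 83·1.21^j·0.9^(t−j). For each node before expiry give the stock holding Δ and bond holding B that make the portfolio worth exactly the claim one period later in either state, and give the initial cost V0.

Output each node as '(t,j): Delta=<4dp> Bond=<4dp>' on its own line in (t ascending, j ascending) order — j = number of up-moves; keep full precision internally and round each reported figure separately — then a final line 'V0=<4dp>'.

No-arbitrage ⇒ martingale measure with p* = (R−d)/(u−d) = 0.6129.
At expiry t=1: V(1,0)=0.0000, V(1,1)=18.0200
(0,0): S=83.0000. Δ = (V_up−V_dn)/(S_up−S_dn) = (18.0200−0.0000)/(100.4300−74.7000) = 0.7003. V = [p*·18.0200 + (1−p*)·0.0000]/1.09 = 10.1326. B = V − Δ·S = -47.9964.
Each (Δ,B) replicates both successor values, so the strategy is self-financing and V0 is arbitrage-free.

(0,0): Delta=0.7003 Bond=-47.9964
V0=10.1326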